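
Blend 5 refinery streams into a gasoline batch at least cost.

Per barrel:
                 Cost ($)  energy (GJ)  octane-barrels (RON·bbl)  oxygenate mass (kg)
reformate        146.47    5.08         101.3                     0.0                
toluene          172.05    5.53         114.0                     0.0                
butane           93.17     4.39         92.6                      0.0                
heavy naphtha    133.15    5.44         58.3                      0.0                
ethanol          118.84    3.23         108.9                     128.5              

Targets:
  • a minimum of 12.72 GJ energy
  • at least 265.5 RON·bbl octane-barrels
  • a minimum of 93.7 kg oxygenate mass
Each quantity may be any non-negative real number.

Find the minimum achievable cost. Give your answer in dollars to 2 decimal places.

Let x1 = barrels of reformate, x2 = barrels of toluene, x3 = barrels of butane, x4 = barrels of heavy naphtha, x5 = barrels of ethanol.
min 146.47x1 + 172.05x2 + 93.17x3 + 133.15x4 + 118.84x5 with:
  5.08x1 + 5.53x2 + 4.39x3 + 5.44x4 + 3.23x5 ≥ 12.72   (energy)
  101.3x1 + 114x2 + 92.6x3 + 58.3x4 + 108.9x5 ≥ 265.5   (octane-barrels)
  128.5x5 ≥ 93.7   (oxygenate mass)
  x1, x2, x3, x4, x5 ≥ 0.
The cheapest feasible vertex uses only butane, ethanol; reformate, toluene, heavy naphtha are not used. There the energy and oxygenate mass constraints are tight.
That vertex is x3 = 2.361, x5 = 0.7292.
Objective = 93.17·2.361 + 118.84·0.7292 = 306.6325.

$306.63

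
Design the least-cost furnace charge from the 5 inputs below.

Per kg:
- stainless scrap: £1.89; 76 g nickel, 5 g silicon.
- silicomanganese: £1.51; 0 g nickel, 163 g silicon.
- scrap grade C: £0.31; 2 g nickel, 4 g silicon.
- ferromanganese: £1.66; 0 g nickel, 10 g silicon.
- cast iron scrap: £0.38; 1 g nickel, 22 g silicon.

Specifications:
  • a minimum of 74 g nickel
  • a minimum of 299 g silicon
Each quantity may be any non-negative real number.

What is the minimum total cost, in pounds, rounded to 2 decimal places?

Let x1 = kg of stainless scrap, x2 = kg of silicomanganese, x3 = kg of scrap grade C, x4 = kg of ferromanganese, x5 = kg of cast iron scrap.
Minimize 1.89x1 + 1.51x2 + 0.31x3 + 1.66x4 + 0.38x5 subject to:
  76x1 + 2x3 + 1x5 ≥ 74   (nickel)
  5x1 + 163x2 + 4x3 + 10x4 + 22x5 ≥ 299   (silicon)
  x1, x2, x3, x4, x5 ≥ 0.
At the optimum only stainless scrap, silicomanganese are positive (scrap grade C, ferromanganese, cast iron scrap = 0). There the nickel and silicon constraints are tight.
Optimal quantities: stainless scrap = 0.97368 kg, silicomanganese = 1.8045 kg.
Cost = 1.89·0.97368 + 1.51·1.8045 = 4.5651.

£4.57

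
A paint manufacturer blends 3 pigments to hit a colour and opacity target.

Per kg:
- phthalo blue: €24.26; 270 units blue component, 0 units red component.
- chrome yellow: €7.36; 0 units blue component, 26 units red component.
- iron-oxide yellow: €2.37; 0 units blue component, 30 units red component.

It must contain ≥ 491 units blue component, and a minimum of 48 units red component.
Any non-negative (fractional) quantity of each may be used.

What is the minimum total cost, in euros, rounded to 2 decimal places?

€47.91

Set it up as a linear program. Let x1 = kg of phthalo blue, x2 = kg of chrome yellow, x3 = kg of iron-oxide yellow.
min 24.26x1 + 7.36x2 + 2.37x3 subject to:
  270x1 ≥ 491   (blue component)
  26x2 + 30x3 ≥ 48   (red component)
  x1, x2, x3 ≥ 0.
The minimum-cost mix takes nothing from chrome yellow — only phthalo blue, iron-oxide yellow. Binding constraints: blue component and red component.
So phthalo blue = 1.8185 kg, iron-oxide yellow = 1.6 kg.
Cost = 24.26·1.8185 + 2.37·1.6 = 47.9088.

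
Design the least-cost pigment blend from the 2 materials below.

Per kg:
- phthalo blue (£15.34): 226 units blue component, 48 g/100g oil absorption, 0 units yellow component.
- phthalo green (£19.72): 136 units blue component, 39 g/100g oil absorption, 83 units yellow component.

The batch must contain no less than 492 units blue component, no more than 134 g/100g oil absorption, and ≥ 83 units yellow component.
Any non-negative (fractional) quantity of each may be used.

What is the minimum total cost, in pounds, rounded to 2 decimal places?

Let x1 = kg of phthalo blue, x2 = kg of phthalo green.
Minimise 15.34x1 + 19.72x2 subject to:
  226x1 + 136x2 ≥ 492   (blue component)
  48x1 + 39x2 ≤ 134   (oil absorption)
  83x2 ≥ 83   (yellow component)
  x1, x2 ≥ 0.
Both inputs are positive at the optimum. Binding constraints: blue component and yellow component.
Solving gives x1 = 1.575, x2 = 1.
Cost = 15.34·1.575 + 19.72·1 = 43.8805.

£43.88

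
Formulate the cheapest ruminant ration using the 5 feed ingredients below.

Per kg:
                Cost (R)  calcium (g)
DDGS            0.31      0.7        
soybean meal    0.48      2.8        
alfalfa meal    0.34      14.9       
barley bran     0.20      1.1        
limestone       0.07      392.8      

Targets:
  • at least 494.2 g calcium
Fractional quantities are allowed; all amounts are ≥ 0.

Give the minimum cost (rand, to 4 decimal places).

R0.0881

Let x1 = kg of DDGS, x2 = kg of soybean meal, x3 = kg of alfalfa meal, x4 = kg of barley bran, x5 = kg of limestone.
Minimize 0.31x1 + 0.48x2 + 0.34x3 + 0.2x4 + 0.07x5 subject to:
  0.7x1 + 2.8x2 + 14.9x3 + 1.1x4 + 392.8x5 ≥ 494.2   (calcium)
  x1, x2, x3, x4, x5 ≥ 0.
At the optimum only limestone is positive (DDGS, soybean meal, alfalfa meal, barley bran = 0). Binding constraint: calcium.
That vertex is x5 = 1.258.
Objective = 0.07·1.258 = 0.088060.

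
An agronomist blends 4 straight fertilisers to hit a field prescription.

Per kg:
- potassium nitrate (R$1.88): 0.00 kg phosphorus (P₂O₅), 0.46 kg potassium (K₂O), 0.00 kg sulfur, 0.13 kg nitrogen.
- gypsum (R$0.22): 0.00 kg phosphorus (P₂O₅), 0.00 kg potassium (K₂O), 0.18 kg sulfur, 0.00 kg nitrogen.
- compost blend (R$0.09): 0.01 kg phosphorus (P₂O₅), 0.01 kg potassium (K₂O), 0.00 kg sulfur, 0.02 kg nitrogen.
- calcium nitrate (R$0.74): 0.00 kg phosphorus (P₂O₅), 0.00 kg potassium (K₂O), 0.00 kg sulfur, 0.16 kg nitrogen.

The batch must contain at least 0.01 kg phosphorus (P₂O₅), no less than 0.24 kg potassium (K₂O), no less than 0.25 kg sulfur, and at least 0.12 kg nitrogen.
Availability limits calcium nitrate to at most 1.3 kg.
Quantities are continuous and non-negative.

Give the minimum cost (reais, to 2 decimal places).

R$1.44

Let x1 = kg of potassium nitrate, x2 = kg of gypsum, x3 = kg of compost blend, x4 = kg of calcium nitrate.
Minimize 1.88x1 + 0.22x2 + 0.09x3 + 0.74x4 s.t.:
  0.01x3 ≥ 0.01   (phosphorus (P₂O₅))
  0.46x1 + 0.01x3 ≥ 0.24   (potassium (K₂O))
  0.18x2 ≥ 0.25   (sulfur)
  0.13x1 + 0.02x3 + 0.16x4 ≥ 0.12   (nitrogen)
  x4 ≤ 1.3
  x1, x2, x3, x4 ≥ 0.
The minimum-cost mix takes nothing from calcium nitrate — only potassium nitrate, gypsum, compost blend. Binding constraints: potassium (K₂O), sulfur, nitrogen.
Optimal quantities: potassium nitrate = 0.4557 kg, gypsum = 1.389 kg, compost blend = 3.038 kg.
Cost = 1.88·0.4557 + 0.22·1.389 + 0.09·3.038 = 1.4357.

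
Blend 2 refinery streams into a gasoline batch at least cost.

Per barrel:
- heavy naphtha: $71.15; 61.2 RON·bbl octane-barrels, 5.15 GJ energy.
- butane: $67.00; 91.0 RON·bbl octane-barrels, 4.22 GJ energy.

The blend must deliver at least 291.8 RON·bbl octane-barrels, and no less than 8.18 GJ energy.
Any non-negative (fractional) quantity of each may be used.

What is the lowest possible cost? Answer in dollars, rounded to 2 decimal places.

$214.84

Let x1 = barrels of heavy naphtha, x2 = barrels of butane.
min 71.15x1 + 67x2 subject to:
  61.2x1 + 91x2 ≥ 291.8   (octane-barrels)
  5.15x1 + 4.22x2 ≥ 8.18   (energy)
  x1, x2 ≥ 0.
The optimal basis is {butane}; heavy naphtha drops out. Binding constraint: octane-barrels.
Optimal quantities: butane = 3.2066 barrels.
Objective = 67·3.2066 = 214.8422.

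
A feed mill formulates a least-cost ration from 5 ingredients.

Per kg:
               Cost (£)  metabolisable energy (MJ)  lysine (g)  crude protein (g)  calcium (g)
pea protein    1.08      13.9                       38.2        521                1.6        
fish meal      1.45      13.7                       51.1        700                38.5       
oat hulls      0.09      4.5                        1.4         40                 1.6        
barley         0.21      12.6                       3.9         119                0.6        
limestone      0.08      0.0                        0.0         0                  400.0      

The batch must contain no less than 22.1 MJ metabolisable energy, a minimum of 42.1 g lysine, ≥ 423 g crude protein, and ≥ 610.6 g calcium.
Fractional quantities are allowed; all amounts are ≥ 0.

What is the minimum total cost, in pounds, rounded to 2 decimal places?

Let x1 = kg of pea protein, x2 = kg of fish meal, x3 = kg of oat hulls, x4 = kg of barley, x5 = kg of limestone.
min 1.08x1 + 1.45x2 + 0.09x3 + 0.21x4 + 0.08x5 subject to:
  13.9x1 + 13.7x2 + 4.5x3 + 12.6x4 ≥ 22.1   (metabolisable energy)
  38.2x1 + 51.1x2 + 1.4x3 + 3.9x4 ≥ 42.1   (lysine)
  521x1 + 700x2 + 40x3 + 119x4 ≥ 423   (crude protein)
  1.6x1 + 38.5x2 + 1.6x3 + 0.6x4 + 400x5 ≥ 610.6   (calcium)
  x1, x2, x3, x4, x5 ≥ 0.
At the optimum only pea protein, barley, limestone are positive (fish meal, oat hulls = 0). There the metabolisable energy, lysine, calcium constraints are tight.
So pea protein = 1.04 kg, barley = 0.6065 kg, limestone = 1.521 kg.
Hence cost = 1.08·1.04 + 0.21·0.6065 + 0.08·1.521 = £1.3722.

£1.37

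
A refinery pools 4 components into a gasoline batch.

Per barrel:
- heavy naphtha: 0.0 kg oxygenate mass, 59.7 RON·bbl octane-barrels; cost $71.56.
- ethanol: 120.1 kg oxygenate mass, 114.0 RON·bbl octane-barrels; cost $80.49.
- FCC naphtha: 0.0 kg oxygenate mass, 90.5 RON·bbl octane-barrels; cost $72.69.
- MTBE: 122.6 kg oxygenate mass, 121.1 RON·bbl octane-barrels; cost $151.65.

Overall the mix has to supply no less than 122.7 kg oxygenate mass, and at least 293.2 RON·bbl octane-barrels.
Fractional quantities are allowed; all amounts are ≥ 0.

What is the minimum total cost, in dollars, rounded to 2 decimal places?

$207.01

Set it up as a linear program. Let x1 = barrels of heavy naphtha, x2 = barrels of ethanol, x3 = barrels of FCC naphtha, x4 = barrels of MTBE.
min 71.56x1 + 80.49x2 + 72.69x3 + 151.65x4 with:
  120.1x2 + 122.6x4 ≥ 122.7   (oxygenate mass)
  59.7x1 + 114x2 + 90.5x3 + 121.1x4 ≥ 293.2   (octane-barrels)
  x1, x2, x3, x4 ≥ 0.
At the optimum only ethanol is positive (heavy naphtha, FCC naphtha, MTBE = 0). The octane-barrels requirement is met with equality.
So ethanol = 2.5719 barrels.
Total cost: 80.49·2.5719 = 207.0122.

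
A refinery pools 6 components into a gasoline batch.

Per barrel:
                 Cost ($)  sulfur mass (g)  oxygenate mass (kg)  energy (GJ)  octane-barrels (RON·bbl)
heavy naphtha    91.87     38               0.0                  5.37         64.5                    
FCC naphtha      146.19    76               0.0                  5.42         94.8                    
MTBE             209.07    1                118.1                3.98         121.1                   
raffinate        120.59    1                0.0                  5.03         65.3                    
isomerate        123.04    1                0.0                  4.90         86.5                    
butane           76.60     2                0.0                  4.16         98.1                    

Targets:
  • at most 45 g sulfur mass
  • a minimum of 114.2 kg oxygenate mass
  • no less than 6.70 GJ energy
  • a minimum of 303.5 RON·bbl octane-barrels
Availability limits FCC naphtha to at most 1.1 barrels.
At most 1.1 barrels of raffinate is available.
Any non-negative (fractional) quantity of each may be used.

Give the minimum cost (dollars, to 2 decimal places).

This is a linear program. Let x1 = barrels of heavy naphtha, x2 = barrels of FCC naphtha, x3 = barrels of MTBE, x4 = barrels of raffinate, x5 = barrels of isomerate, x6 = barrels of butane.
Minimize 91.87x1 + 146.19x2 + 209.07x3 + 120.59x4 + 123.04x5 + 76.6x6 s.t.:
  38x1 + 76x2 + 1x3 + 1x4 + 1x5 + 2x6 ≤ 45   (sulfur mass)
  118.1x3 ≥ 114.2   (oxygenate mass)
  5.37x1 + 5.42x2 + 3.98x3 + 5.03x4 + 4.9x5 + 4.16x6 ≥ 6.7   (energy)
  64.5x1 + 94.8x2 + 121.1x3 + 65.3x4 + 86.5x5 + 98.1x6 ≥ 303.5   (octane-barrels)
  x2 ≤ 1.1
  x4 ≤ 1.1
  x1, x2, x3, x4, x5, x6 ≥ 0.
The cheapest feasible vertex uses only MTBE, butane; heavy naphtha, FCC naphtha, raffinate, isomerate are not used. The oxygenate mass and octane-barrels requirements are met with equality.
That vertex is x3 = 0.967, x6 = 1.9.
Total cost: 209.07·0.967 + 76.6·1.9 = 347.7107.

$347.71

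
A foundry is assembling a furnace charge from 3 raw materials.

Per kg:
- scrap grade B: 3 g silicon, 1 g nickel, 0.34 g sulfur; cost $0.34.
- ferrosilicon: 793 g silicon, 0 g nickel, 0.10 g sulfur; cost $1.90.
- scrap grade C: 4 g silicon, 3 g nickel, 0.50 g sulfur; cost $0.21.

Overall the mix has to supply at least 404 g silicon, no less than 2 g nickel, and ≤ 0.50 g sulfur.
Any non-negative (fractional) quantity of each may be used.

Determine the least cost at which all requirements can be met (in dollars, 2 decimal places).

$1.10

This is a linear program. Let x1 = kg of scrap grade B, x2 = kg of ferrosilicon, x3 = kg of scrap grade C.
Minimize 0.34x1 + 1.9x2 + 0.21x3 subject to:
  3x1 + 793x2 + 4x3 ≥ 404   (silicon)
  1x1 + 3x3 ≥ 2   (nickel)
  0.34x1 + 0.1x2 + 0.5x3 ≤ 0.5   (sulfur)
  x1, x2, x3 ≥ 0.
The cheapest feasible vertex uses only ferrosilicon, scrap grade C; scrap grade B is not used. Binding constraints: silicon and nickel.
Optimal quantities: ferrosilicon = 0.5061 kg, scrap grade C = 0.6667 kg.
Hence cost = 1.9·0.5061 + 0.21·0.6667 = $1.1016.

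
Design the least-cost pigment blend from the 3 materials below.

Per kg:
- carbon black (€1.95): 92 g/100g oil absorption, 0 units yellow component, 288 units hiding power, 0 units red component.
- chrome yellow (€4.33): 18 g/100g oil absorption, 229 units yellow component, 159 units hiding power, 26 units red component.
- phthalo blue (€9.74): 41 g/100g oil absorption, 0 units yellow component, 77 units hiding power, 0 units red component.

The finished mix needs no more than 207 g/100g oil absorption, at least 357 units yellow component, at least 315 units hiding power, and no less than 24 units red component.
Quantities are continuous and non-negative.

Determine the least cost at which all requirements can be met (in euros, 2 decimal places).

€7.20

Set it up as a linear program. Let x1 = kg of carbon black, x2 = kg of chrome yellow, x3 = kg of phthalo blue.
Minimise 1.95x1 + 4.33x2 + 9.74x3 subject to:
  92x1 + 18x2 + 41x3 ≤ 207   (oil absorption)
  229x2 ≥ 357   (yellow component)
  288x1 + 159x2 + 77x3 ≥ 315   (hiding power)
  26x2 ≥ 24   (red component)
  x1, x2, x3 ≥ 0.
The minimum-cost mix takes nothing from phthalo blue — only carbon black, chrome yellow. Binding constraints: yellow component and hiding power.
Optimal quantities: carbon black = 0.23308 kg, chrome yellow = 1.559 kg.
Cost = 1.95·0.23308 + 4.33·1.559 = 7.20498.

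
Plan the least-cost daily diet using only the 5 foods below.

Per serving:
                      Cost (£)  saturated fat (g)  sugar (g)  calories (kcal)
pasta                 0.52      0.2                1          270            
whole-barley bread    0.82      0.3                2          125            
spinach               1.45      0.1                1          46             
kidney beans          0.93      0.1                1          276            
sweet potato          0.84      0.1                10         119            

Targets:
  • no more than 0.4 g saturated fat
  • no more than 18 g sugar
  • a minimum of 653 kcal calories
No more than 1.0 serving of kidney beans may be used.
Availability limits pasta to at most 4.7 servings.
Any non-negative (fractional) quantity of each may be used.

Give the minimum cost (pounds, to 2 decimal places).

£1.58

Set it up as a linear program. Let x1 = servings of pasta, x2 = servings of whole-barley bread, x3 = servings of spinach, x4 = servings of kidney beans, x5 = servings of sweet potato.
Minimise 0.52x1 + 0.82x2 + 1.45x3 + 0.93x4 + 0.84x5 with:
  0.2x1 + 0.3x2 + 0.1x3 + 0.1x4 + 0.1x5 ≤ 0.4   (saturated fat)
  1x1 + 2x2 + 1x3 + 1x4 + 10x5 ≤ 18   (sugar)
  270x1 + 125x2 + 46x3 + 276x4 + 119x5 ≥ 653   (calories)
  x4 ≤ 1
  x1 ≤ 4.7
  x1, x2, x3, x4, x5 ≥ 0.
The optimal basis is {pasta, kidney beans}; whole-barley bread, spinach, sweet potato drop out. There the saturated fat and calories constraints are tight.
Optimal quantities: pasta = 1.599 servings, kidney beans = 0.8014 servings.
Objective = 0.52·1.599 + 0.93·0.8014 = 1.5768.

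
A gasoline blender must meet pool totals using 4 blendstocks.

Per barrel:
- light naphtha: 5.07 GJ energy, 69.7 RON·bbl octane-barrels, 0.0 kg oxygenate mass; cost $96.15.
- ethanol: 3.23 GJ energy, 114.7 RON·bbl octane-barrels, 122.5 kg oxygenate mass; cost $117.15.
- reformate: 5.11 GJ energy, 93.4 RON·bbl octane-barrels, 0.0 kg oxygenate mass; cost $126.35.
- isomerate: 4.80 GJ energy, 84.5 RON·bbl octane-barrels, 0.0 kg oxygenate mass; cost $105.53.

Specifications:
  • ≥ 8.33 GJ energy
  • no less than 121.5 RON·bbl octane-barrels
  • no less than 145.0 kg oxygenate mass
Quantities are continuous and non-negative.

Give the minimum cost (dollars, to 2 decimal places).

This is a linear program. Let x1 = barrels of light naphtha, x2 = barrels of ethanol, x3 = barrels of reformate, x4 = barrels of isomerate.
min 96.15x1 + 117.15x2 + 126.35x3 + 105.53x4 with:
  5.07x1 + 3.23x2 + 5.11x3 + 4.8x4 ≥ 8.33   (energy)
  69.7x1 + 114.7x2 + 93.4x3 + 84.5x4 ≥ 121.5   (octane-barrels)
  122.5x2 ≥ 145   (oxygenate mass)
  x1, x2, x3, x4 ≥ 0.
The cheapest feasible vertex uses only light naphtha, ethanol; reformate, isomerate are not used. The energy and oxygenate mass requirements are met with equality.
That vertex is x1 = 0.8889, x2 = 1.1837.
Hence cost = 96.15·0.8889 + 117.15·1.1837 = $224.1382.

$224.14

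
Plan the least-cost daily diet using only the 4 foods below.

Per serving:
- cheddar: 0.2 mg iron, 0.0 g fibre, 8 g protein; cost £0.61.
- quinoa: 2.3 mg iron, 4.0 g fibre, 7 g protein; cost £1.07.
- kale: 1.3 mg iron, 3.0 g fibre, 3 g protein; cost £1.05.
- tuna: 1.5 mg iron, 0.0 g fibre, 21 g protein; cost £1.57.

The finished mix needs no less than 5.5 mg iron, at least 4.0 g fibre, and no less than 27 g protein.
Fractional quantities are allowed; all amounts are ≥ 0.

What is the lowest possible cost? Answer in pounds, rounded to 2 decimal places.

Set it up as a linear program. Let x1 = servings of cheddar, x2 = servings of quinoa, x3 = servings of kale, x4 = servings of tuna.
min 0.61x1 + 1.07x2 + 1.05x3 + 1.57x4 s.t.:
  0.2x1 + 2.3x2 + 1.3x3 + 1.5x4 ≥ 5.5   (iron)
  4x2 + 3x3 ≥ 4   (fibre)
  8x1 + 7x2 + 3x3 + 21x4 ≥ 27   (protein)
  x1, x2, x3, x4 ≥ 0.
The optimal basis is {quinoa, tuna}; cheddar, kale drop out. Binding constraints: iron and protein.
That vertex is x2 = 1.984, x4 = 0.6243.
Cost = 1.07·1.984 + 1.57·0.6243 = 3.1030.

£3.10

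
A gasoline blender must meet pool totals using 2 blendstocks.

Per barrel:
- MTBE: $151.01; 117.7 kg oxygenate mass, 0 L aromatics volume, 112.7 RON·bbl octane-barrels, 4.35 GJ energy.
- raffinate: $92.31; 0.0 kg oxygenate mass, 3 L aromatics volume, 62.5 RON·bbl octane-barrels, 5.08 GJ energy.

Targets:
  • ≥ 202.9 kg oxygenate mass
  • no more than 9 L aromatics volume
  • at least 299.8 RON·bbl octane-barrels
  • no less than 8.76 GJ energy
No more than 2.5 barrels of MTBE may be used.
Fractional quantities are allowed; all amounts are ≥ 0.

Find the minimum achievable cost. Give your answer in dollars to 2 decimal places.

Let x1 = barrels of MTBE, x2 = barrels of raffinate.
Minimize 151.01x1 + 92.31x2 s.t.:
  117.7x1 ≥ 202.9   (oxygenate mass)
  3x2 ≤ 9   (aromatics volume)
  112.7x1 + 62.5x2 ≥ 299.8   (octane-barrels)
  4.35x1 + 5.08x2 ≥ 8.76   (energy)
  x1 ≤ 2.5
  x1, x2 ≥ 0.
Both inputs are positive at the optimum. Binding constraints: octane-barrels and the MTBE cap.
Solving gives x1 = 2.5, x2 = 0.2888.
Cost = 151.01·2.5 + 92.31·0.2888 = 404.1841.

$404.18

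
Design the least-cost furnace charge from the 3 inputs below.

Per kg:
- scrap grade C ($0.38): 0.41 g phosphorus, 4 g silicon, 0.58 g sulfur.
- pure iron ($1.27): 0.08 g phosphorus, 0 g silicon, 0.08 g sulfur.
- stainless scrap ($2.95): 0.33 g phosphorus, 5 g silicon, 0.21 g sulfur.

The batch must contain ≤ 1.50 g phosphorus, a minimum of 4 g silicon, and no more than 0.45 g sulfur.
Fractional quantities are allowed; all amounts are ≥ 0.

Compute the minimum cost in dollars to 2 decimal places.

Let x1 = kg of scrap grade C, x2 = kg of pure iron, x3 = kg of stainless scrap.
min 0.38x1 + 1.27x2 + 2.95x3 subject to:
  0.41x1 + 0.08x2 + 0.33x3 ≤ 1.5   (phosphorus)
  4x1 + 5x3 ≥ 4   (silicon)
  0.58x1 + 0.08x2 + 0.21x3 ≤ 0.45   (sulfur)
  x1, x2, x3 ≥ 0.
The minimum-cost mix takes nothing from pure iron — only scrap grade C, stainless scrap. There the silicon and sulfur constraints are tight.
Solving gives x1 = 0.6845, x3 = 0.2524.
Total cost: 0.38·0.6845 + 2.95·0.2524 = 1.0047.

$1.00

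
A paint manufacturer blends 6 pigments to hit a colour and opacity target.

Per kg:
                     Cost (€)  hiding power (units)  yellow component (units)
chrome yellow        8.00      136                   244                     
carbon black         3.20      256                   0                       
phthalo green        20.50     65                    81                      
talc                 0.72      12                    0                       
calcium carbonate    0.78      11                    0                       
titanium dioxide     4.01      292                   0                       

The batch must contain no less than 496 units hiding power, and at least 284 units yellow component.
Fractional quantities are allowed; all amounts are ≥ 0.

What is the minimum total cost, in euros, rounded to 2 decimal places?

€13.53

Treat it as an LP. Let x1 = kg of chrome yellow, x2 = kg of carbon black, x3 = kg of phthalo green, x4 = kg of talc, x5 = kg of calcium carbonate, x6 = kg of titanium dioxide.
min 8x1 + 3.2x2 + 20.5x3 + 0.72x4 + 0.78x5 + 4.01x6 with:
  136x1 + 256x2 + 65x3 + 12x4 + 11x5 + 292x6 ≥ 496   (hiding power)
  244x1 + 81x3 ≥ 284   (yellow component)
  x1, x2, x3, x4, x5, x6 ≥ 0.
At the optimum only chrome yellow, carbon black are positive (phthalo green, talc, calcium carbonate, titanium dioxide = 0). There the hiding power and yellow component constraints are tight.
Optimal quantities: chrome yellow = 1.164 kg, carbon black = 1.319 kg.
Hence cost = 8·1.164 + 3.2·1.319 = €13.5328.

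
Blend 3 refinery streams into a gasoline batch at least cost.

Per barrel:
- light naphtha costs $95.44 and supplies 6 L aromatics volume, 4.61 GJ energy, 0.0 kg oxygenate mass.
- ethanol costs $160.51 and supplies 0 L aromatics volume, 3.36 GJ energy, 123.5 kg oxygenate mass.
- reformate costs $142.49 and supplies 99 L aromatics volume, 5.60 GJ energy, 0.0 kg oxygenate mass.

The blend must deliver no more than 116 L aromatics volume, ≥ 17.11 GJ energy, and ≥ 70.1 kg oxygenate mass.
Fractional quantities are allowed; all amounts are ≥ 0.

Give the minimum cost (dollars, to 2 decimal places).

Treat it as an LP. Let x1 = barrels of light naphtha, x2 = barrels of ethanol, x3 = barrels of reformate.
Minimize 95.44x1 + 160.51x2 + 142.49x3 subject to:
  6x1 + 99x3 ≤ 116   (aromatics volume)
  4.61x1 + 3.36x2 + 5.6x3 ≥ 17.11   (energy)
  123.5x2 ≥ 70.1   (oxygenate mass)
  x1, x2, x3 ≥ 0.
At the optimum only light naphtha, ethanol are positive (reformate = 0). There the energy and oxygenate mass constraints are tight.
Solving gives x1 = 3.2978, x2 = 0.56761.
Hence cost = 95.44·3.2978 + 160.51·0.56761 = $405.8491.

$405.85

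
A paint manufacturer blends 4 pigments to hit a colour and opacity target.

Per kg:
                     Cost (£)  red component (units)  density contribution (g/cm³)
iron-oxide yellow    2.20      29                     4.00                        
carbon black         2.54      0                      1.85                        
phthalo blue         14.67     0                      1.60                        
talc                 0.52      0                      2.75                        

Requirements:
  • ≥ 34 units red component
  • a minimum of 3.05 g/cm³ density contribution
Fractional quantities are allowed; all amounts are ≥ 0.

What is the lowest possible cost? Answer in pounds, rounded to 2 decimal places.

£2.58

Let x1 = kg of iron-oxide yellow, x2 = kg of carbon black, x3 = kg of phthalo blue, x4 = kg of talc.
Minimize 2.2x1 + 2.54x2 + 14.67x3 + 0.52x4 s.t.:
  29x1 ≥ 34   (red component)
  4x1 + 1.85x2 + 1.6x3 + 2.75x4 ≥ 3.05   (density contribution)
  x1, x2, x3, x4 ≥ 0.
At the optimum only iron-oxide yellow is positive (carbon black, phthalo blue, talc = 0). Binding constraint: red component.
Optimal quantities: iron-oxide yellow = 1.172 kg.
Objective = 2.2·1.172 = 2.5784.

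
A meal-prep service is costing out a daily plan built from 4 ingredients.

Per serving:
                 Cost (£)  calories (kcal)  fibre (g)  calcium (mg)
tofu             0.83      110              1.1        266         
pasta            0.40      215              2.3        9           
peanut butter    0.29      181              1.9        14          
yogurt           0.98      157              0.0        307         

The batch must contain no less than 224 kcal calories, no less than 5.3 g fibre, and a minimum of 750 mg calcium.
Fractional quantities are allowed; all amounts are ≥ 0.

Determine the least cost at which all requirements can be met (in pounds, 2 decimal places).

This is a linear program. Let x1 = servings of tofu, x2 = servings of pasta, x3 = servings of peanut butter, x4 = servings of yogurt.
min 0.83x1 + 0.4x2 + 0.29x3 + 0.98x4 subject to:
  110x1 + 215x2 + 181x3 + 157x4 ≥ 224   (calories)
  1.1x1 + 2.3x2 + 1.9x3 ≥ 5.3   (fibre)
  266x1 + 9x2 + 14x3 + 307x4 ≥ 750   (calcium)
  x1, x2, x3, x4 ≥ 0.
The cheapest feasible vertex uses only tofu, peanut butter; pasta, yogurt are not used. The fibre and calcium requirements are met with equality.
Optimal quantities: tofu = 2.757 servings, peanut butter = 1.193 servings.
Hence cost = 0.83·2.757 + 0.29·1.193 = £2.6343.

£2.63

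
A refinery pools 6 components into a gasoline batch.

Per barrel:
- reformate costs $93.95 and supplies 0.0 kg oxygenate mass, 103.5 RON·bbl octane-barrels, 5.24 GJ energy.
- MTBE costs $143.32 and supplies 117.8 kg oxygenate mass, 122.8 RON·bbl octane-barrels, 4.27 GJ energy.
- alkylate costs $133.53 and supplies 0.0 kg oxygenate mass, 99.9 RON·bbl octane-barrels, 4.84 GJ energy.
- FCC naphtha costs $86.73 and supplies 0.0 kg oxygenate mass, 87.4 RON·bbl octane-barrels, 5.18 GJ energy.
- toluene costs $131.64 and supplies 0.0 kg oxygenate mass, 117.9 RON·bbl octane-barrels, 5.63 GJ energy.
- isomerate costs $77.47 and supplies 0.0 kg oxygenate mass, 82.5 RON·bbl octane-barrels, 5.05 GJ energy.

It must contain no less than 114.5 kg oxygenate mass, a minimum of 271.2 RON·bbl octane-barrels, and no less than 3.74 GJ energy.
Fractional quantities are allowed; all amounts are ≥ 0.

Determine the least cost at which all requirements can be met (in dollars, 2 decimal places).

$277.13

Let x1 = barrels of reformate, x2 = barrels of MTBE, x3 = barrels of alkylate, x4 = barrels of FCC naphtha, x5 = barrels of toluene, x6 = barrels of isomerate.
Minimise 93.95x1 + 143.32x2 + 133.53x3 + 86.73x4 + 131.64x5 + 77.47x6 with:
  117.8x2 ≥ 114.5   (oxygenate mass)
  103.5x1 + 122.8x2 + 99.9x3 + 87.4x4 + 117.9x5 + 82.5x6 ≥ 271.2   (octane-barrels)
  5.24x1 + 4.27x2 + 4.84x3 + 5.18x4 + 5.63x5 + 5.05x6 ≥ 3.74   (energy)
  x1, x2, x3, x4, x5, x6 ≥ 0.
The minimum-cost mix takes nothing from alkylate, FCC naphtha, toluene, isomerate — only reformate, MTBE. There the oxygenate mass and octane-barrels constraints are tight.
That vertex is x1 = 1.467, x2 = 0.972.
Objective = 93.95·1.467 + 143.32·0.972 = 277.1317.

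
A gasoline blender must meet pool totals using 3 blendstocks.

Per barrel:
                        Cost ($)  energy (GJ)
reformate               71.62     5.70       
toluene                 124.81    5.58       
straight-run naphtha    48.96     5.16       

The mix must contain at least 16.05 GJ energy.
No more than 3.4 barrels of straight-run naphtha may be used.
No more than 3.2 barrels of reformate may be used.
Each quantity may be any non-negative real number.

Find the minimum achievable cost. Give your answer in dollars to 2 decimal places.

$152.29

Let x1 = barrels of reformate, x2 = barrels of toluene, x3 = barrels of straight-run naphtha.
Minimize 71.62x1 + 124.81x2 + 48.96x3 with:
  5.7x1 + 5.58x2 + 5.16x3 ≥ 16.05   (energy)
  x3 ≤ 3.4
  x1 ≤ 3.2
  x1, x2, x3 ≥ 0.
The cheapest feasible vertex uses only straight-run naphtha; reformate, toluene are not used. The energy requirement is met with equality.
So straight-run naphtha = 3.1105 barrels.
Cost = 48.96·3.1105 = 152.2901.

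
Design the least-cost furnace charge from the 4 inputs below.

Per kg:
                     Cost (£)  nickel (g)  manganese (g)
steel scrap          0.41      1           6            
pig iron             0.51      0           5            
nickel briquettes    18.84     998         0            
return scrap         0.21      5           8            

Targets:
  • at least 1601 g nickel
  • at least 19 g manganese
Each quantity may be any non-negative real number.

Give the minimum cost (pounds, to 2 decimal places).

Set it up as a linear program. Let x1 = kg of steel scrap, x2 = kg of pig iron, x3 = kg of nickel briquettes, x4 = kg of return scrap.
min 0.41x1 + 0.51x2 + 18.84x3 + 0.21x4 subject to:
  1x1 + 998x3 + 5x4 ≥ 1601   (nickel)
  6x1 + 5x2 + 8x4 ≥ 19   (manganese)
  x1, x2, x3, x4 ≥ 0.
The optimal basis is {nickel briquettes, return scrap}; steel scrap, pig iron drop out. Binding constraints: nickel and manganese.
That vertex is x3 = 1.5923, x4 = 2.375.
Total cost: 18.84·1.5923 + 0.21·2.375 = 30.4977.

£30.50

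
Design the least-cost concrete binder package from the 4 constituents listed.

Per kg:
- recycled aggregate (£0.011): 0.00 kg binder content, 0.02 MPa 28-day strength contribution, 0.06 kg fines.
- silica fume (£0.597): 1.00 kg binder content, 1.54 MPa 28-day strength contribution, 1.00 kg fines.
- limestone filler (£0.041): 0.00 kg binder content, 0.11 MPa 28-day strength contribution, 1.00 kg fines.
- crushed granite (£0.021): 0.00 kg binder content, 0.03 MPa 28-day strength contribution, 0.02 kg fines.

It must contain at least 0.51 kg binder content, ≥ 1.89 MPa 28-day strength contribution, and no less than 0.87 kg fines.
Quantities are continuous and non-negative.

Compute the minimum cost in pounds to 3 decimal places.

Let x1 = kg of recycled aggregate, x2 = kg of silica fume, x3 = kg of limestone filler, x4 = kg of crushed granite.
min 0.011x1 + 0.597x2 + 0.041x3 + 0.021x4 s.t.:
  1x2 ≥ 0.51   (binder content)
  0.02x1 + 1.54x2 + 0.11x3 + 0.03x4 ≥ 1.89   (28-day strength contribution)
  0.06x1 + 1x2 + 1x3 + 0.02x4 ≥ 0.87   (fines)
  x1, x2, x3, x4 ≥ 0.
The optimal basis is {silica fume, limestone filler}; recycled aggregate, crushed granite drop out. The binder content and 28-day strength contribution requirements are met with equality.
That vertex is x2 = 0.51, x3 = 10.04.
Hence cost = 0.597·0.51 + 0.041·10.04 = £0.71611.

£0.716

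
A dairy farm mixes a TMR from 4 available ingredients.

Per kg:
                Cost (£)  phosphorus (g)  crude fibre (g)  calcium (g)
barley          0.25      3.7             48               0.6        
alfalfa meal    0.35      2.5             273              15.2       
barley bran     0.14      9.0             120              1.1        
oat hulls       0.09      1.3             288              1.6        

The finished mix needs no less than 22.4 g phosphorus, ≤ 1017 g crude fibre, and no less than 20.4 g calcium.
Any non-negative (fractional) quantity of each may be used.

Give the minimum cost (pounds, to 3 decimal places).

£0.717

Let x1 = kg of barley, x2 = kg of alfalfa meal, x3 = kg of barley bran, x4 = kg of oat hulls.
Minimize 0.25x1 + 0.35x2 + 0.14x3 + 0.09x4 s.t.:
  3.7x1 + 2.5x2 + 9x3 + 1.3x4 ≥ 22.4   (phosphorus)
  48x1 + 273x2 + 120x3 + 288x4 ≤ 1017   (crude fibre)
  0.6x1 + 15.2x2 + 1.1x3 + 1.6x4 ≥ 20.4   (calcium)
  x1, x2, x3, x4 ≥ 0.
The cheapest feasible vertex uses only alfalfa meal, barley bran; barley, oat hulls are not used. There the phosphorus and calcium constraints are tight.
Optimal quantities: alfalfa meal = 1.186 kg, barley bran = 2.159 kg.
Total cost: 0.35·1.186 + 0.14·2.159 = 0.71736.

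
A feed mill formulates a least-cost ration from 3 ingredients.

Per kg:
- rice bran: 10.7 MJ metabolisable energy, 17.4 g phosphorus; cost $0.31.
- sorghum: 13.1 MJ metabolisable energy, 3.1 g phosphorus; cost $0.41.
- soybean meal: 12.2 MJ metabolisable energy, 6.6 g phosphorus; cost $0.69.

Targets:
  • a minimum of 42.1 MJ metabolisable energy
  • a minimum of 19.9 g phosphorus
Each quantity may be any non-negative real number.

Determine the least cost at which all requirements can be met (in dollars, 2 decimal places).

Let x1 = kg of rice bran, x2 = kg of sorghum, x3 = kg of soybean meal.
min 0.31x1 + 0.41x2 + 0.69x3 with:
  10.7x1 + 13.1x2 + 12.2x3 ≥ 42.1   (metabolisable energy)
  17.4x1 + 3.1x2 + 6.6x3 ≥ 19.9   (phosphorus)
  x1, x2, x3 ≥ 0.
The cheapest feasible vertex uses only rice bran; sorghum, soybean meal are not used. There the metabolisable energy constraint is tight.
Optimal quantities: rice bran = 3.935 kg.
Objective = 0.31·3.935 = 1.2199.

$1.22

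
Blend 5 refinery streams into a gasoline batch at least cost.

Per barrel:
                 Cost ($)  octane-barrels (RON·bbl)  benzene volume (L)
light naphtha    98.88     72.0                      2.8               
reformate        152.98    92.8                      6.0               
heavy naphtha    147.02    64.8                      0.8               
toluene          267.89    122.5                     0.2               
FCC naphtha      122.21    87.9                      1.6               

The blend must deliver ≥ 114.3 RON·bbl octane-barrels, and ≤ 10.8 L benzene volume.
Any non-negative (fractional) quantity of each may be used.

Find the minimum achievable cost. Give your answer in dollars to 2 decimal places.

Let x1 = barrels of light naphtha, x2 = barrels of reformate, x3 = barrels of heavy naphtha, x4 = barrels of toluene, x5 = barrels of FCC naphtha.
Minimise 98.88x1 + 152.98x2 + 147.02x3 + 267.89x4 + 122.21x5 s.t.:
  72x1 + 92.8x2 + 64.8x3 + 122.5x4 + 87.9x5 ≥ 114.3   (octane-barrels)
  2.8x1 + 6x2 + 0.8x3 + 0.2x4 + 1.6x5 ≤ 10.8   (benzene volume)
  x1, x2, x3, x4, x5 ≥ 0.
The minimum-cost mix takes nothing from reformate, heavy naphtha, toluene, FCC naphtha — only light naphtha. There the octane-barrels constraint is tight.
Solving gives x1 = 1.5875.
Hence cost = 98.88·1.5875 = $156.9720.

$156.97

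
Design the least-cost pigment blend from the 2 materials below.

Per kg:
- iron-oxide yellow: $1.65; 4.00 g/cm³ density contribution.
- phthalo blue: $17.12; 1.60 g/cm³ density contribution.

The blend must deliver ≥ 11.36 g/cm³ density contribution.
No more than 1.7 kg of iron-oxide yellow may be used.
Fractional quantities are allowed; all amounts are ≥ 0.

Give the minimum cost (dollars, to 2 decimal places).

Let x1 = kg of iron-oxide yellow, x2 = kg of phthalo blue.
Minimise 1.65x1 + 17.12x2 subject to:
  4x1 + 1.6x2 ≥ 11.36   (density contribution)
  x1 ≤ 1.7
  x1, x2 ≥ 0.
Both inputs are positive at the optimum. There the density contribution and the iron-oxide yellow cap constraints are tight.
That vertex is x1 = 1.7, x2 = 2.85.
Hence cost = 1.65·1.7 + 17.12·2.85 = $51.5970.

$51.60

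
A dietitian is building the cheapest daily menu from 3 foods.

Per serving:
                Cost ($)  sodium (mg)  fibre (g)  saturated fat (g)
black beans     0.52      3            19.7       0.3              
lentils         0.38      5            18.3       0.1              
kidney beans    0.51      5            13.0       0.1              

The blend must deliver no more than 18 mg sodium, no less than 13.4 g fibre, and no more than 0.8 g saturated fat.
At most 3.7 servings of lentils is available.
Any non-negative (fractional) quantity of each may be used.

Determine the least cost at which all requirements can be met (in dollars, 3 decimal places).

$0.278

Set it up as a linear program. Let x1 = servings of black beans, x2 = servings of lentils, x3 = servings of kidney beans.
min 0.52x1 + 0.38x2 + 0.51x3 subject to:
  3x1 + 5x2 + 5x3 ≤ 18   (sodium)
  19.7x1 + 18.3x2 + 13x3 ≥ 13.4   (fibre)
  0.3x1 + 0.1x2 + 0.1x3 ≤ 0.8   (saturated fat)
  x2 ≤ 3.7
  x1, x2, x3 ≥ 0.
The minimum-cost mix takes nothing from black beans, kidney beans — only lentils. There the fibre constraint is tight.
That vertex is x2 = 0.7322.
Objective = 0.38·0.7322 = 0.27824.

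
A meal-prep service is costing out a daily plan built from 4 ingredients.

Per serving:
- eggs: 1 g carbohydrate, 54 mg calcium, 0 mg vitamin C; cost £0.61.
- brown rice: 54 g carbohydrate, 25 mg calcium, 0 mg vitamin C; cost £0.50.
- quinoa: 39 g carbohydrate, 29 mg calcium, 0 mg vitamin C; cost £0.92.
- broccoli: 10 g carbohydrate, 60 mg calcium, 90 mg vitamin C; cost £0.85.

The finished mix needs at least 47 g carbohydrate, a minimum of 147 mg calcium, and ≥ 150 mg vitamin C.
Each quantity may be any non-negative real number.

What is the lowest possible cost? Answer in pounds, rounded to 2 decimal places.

Let x1 = servings of eggs, x2 = servings of brown rice, x3 = servings of quinoa, x4 = servings of broccoli.
min 0.61x1 + 0.5x2 + 0.92x3 + 0.85x4 with:
  1x1 + 54x2 + 39x3 + 10x4 ≥ 47   (carbohydrate)
  54x1 + 25x2 + 29x3 + 60x4 ≥ 147   (calcium)
  90x4 ≥ 150   (vitamin C)
  x1, x2, x3, x4 ≥ 0.
At the optimum only eggs, brown rice, broccoli are positive (quinoa = 0). There the carbohydrate, calcium, vitamin C constraints are tight.
Solving gives x1 = 0.6156, x2 = 0.5503, x4 = 1.667.
Cost = 0.61·0.6156 + 0.5·0.5503 + 0.85·1.667 = 2.0676.

£2.07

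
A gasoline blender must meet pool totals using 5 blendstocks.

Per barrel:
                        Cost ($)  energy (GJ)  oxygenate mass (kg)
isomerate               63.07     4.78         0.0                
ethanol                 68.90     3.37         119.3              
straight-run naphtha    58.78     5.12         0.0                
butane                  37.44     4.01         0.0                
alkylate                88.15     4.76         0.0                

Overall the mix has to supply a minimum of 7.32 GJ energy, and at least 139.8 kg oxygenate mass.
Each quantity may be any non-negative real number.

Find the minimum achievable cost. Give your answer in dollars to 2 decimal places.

This is a linear program. Let x1 = barrels of isomerate, x2 = barrels of ethanol, x3 = barrels of straight-run naphtha, x4 = barrels of butane, x5 = barrels of alkylate.
min 63.07x1 + 68.9x2 + 58.78x3 + 37.44x4 + 88.15x5 s.t.:
  4.78x1 + 3.37x2 + 5.12x3 + 4.01x4 + 4.76x5 ≥ 7.32   (energy)
  119.3x2 ≥ 139.8   (oxygenate mass)
  x1, x2, x3, x4, x5 ≥ 0.
The minimum-cost mix takes nothing from isomerate, straight-run naphtha, alkylate — only ethanol, butane. There the energy and oxygenate mass constraints are tight.
So ethanol = 1.1718 barrels, butane = 0.84063 barrels.
Hence cost = 68.9·1.1718 + 37.44·0.84063 = $112.2102.

$112.21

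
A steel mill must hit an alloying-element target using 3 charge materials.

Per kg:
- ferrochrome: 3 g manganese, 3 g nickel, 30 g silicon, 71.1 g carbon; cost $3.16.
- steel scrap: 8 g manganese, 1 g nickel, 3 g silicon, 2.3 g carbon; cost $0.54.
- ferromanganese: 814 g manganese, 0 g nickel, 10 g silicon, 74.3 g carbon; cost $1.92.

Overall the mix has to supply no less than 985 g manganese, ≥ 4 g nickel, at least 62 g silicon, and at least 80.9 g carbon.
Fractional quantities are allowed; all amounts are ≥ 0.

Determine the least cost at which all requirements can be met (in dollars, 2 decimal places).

$7.57

Set it up as a linear program. Let x1 = kg of ferrochrome, x2 = kg of steel scrap, x3 = kg of ferromanganese.
min 3.16x1 + 0.54x2 + 1.92x3 subject to:
  3x1 + 8x2 + 814x3 ≥ 985   (manganese)
  3x1 + 1x2 ≥ 4   (nickel)
  30x1 + 3x2 + 10x3 ≥ 62   (silicon)
  71.1x1 + 2.3x2 + 74.3x3 ≥ 80.9   (carbon)
  x1, x2, x3 ≥ 0.
The minimum-cost mix takes nothing from steel scrap — only ferrochrome, ferromanganese. Binding constraints: manganese and silicon.
So ferrochrome = 1.665 kg, ferromanganese = 1.204 kg.
Total cost: 3.16·1.665 + 1.92·1.204 = 7.5731.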